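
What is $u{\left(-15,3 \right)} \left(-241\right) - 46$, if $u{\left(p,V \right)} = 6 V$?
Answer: $-4384$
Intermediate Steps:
$u{\left(-15,3 \right)} \left(-241\right) - 46 = 6 \cdot 3 \left(-241\right) - 46 = 18 \left(-241\right) - 46 = -4338 - 46 = -4384$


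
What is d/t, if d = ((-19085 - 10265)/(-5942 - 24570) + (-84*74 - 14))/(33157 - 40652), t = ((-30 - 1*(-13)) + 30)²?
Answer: 19006041/3864817736 ≈ 0.0049177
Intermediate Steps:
t = 169 (t = ((-30 + 13) + 30)² = (-17 + 30)² = 13² = 169)
d = 19006041/22868744 (d = (-29350/(-30512) + (-6216 - 14))/(-7495) = (-29350*(-1/30512) - 6230)*(-1/7495) = (14675/15256 - 6230)*(-1/7495) = -95030205/15256*(-1/7495) = 19006041/22868744 ≈ 0.83109)
d/t = (19006041/22868744)/169 = (19006041/22868744)*(1/169) = 19006041/3864817736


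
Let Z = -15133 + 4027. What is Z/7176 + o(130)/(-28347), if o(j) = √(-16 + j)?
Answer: -1851/1196 - √114/28347 ≈ -1.5480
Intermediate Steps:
Z = -11106
Z/7176 + o(130)/(-28347) = -11106/7176 + √(-16 + 130)/(-28347) = -11106*1/7176 + √114*(-1/28347) = -1851/1196 - √114/28347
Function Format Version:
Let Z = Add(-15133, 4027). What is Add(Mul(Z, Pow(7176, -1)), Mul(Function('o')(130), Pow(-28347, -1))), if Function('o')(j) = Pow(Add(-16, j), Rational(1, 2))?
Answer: Add(Rational(-1851, 1196), Mul(Rational(-1, 28347), Pow(114, Rational(1, 2)))) ≈ -1.5480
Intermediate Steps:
Z = -11106
Add(Mul(Z, Pow(7176, -1)), Mul(Function('o')(130), Pow(-28347, -1))) = Add(Mul(-11106, Pow(7176, -1)), Mul(Pow(Add(-16, 130), Rational(1, 2)), Pow(-28347, -1))) = Add(Mul(-11106, Rational(1, 7176)), Mul(Pow(114, Rational(1, 2)), Rational(-1, 28347))) = Add(Rational(-1851, 1196), Mul(Rational(-1, 28347), Pow(114, Rational(1, 2))))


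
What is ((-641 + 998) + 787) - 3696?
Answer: -2552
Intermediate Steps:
((-641 + 998) + 787) - 3696 = (357 + 787) - 3696 = 1144 - 3696 = -2552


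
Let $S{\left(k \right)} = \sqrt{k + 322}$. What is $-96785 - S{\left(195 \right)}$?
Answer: $-96785 - \sqrt{517} \approx -96808.0$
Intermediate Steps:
$S{\left(k \right)} = \sqrt{322 + k}$
$-96785 - S{\left(195 \right)} = -96785 - \sqrt{322 + 195} = -96785 - \sqrt{517}$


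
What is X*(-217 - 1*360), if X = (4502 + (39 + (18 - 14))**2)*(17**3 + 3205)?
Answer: -29748630186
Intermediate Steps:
X = 51557418 (X = (4502 + (39 + 4)**2)*(4913 + 3205) = (4502 + 43**2)*8118 = (4502 + 1849)*8118 = 6351*8118 = 51557418)
X*(-217 - 1*360) = 51557418*(-217 - 1*360) = 51557418*(-217 - 360) = 51557418*(-577) = -29748630186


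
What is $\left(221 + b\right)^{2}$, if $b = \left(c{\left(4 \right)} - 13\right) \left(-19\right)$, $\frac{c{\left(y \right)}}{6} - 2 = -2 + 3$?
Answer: $15876$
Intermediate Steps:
$c{\left(y \right)} = 18$ ($c{\left(y \right)} = 12 + 6 \left(-2 + 3\right) = 12 + 6 \cdot 1 = 12 + 6 = 18$)
$b = -95$ ($b = \left(18 - 13\right) \left(-19\right) = 5 \left(-19\right) = -95$)
$\left(221 + b\right)^{2} = \left(221 - 95\right)^{2} = 126^{2} = 15876$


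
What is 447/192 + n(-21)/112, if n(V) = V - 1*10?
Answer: 919/448 ≈ 2.0513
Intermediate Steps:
n(V) = -10 + V (n(V) = V - 10 = -10 + V)
447/192 + n(-21)/112 = 447/192 + (-10 - 21)/112 = 447*(1/192) - 31*1/112 = 149/64 - 31/112 = 919/448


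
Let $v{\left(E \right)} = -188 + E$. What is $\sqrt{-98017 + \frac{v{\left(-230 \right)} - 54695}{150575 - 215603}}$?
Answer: $\frac{i \sqrt{11513197217699}}{10838} \approx 313.08 i$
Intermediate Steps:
$\sqrt{-98017 + \frac{v{\left(-230 \right)} - 54695}{150575 - 215603}} = \sqrt{-98017 + \frac{\left(-188 - 230\right) - 54695}{150575 - 215603}} = \sqrt{-98017 + \frac{-418 - 54695}{-65028}} = \sqrt{-98017 - - \frac{18371}{21676}} = \sqrt{-98017 + \frac{18371}{21676}} = \sqrt{- \frac{2124598121}{21676}} = \frac{i \sqrt{11513197217699}}{10838}$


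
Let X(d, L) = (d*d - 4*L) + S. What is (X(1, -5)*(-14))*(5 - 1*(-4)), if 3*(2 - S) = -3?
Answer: -3024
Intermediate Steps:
S = 3 (S = 2 - ⅓*(-3) = 2 + 1 = 3)
X(d, L) = 3 + d² - 4*L (X(d, L) = (d*d - 4*L) + 3 = (d² - 4*L) + 3 = 3 + d² - 4*L)
(X(1, -5)*(-14))*(5 - 1*(-4)) = ((3 + 1² - 4*(-5))*(-14))*(5 - 1*(-4)) = ((3 + 1 + 20)*(-14))*(5 + 4) = (24*(-14))*9 = -336*9 = -3024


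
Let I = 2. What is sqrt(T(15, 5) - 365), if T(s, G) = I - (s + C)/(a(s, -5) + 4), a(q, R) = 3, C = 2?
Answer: I*sqrt(17906)/7 ≈ 19.116*I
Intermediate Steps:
T(s, G) = 12/7 - s/7 (T(s, G) = 2 - (s + 2)/(3 + 4) = 2 - (2 + s)/7 = 2 - (2/7 + s/7) = 2 + (-2/7 - s/7) = 12/7 - s/7)
sqrt(T(15, 5) - 365) = sqrt((12/7 - 1/7*15) - 365) = sqrt((12/7 - 15/7) - 365) = sqrt(-3/7 - 365) = sqrt(-2558/7) = I*sqrt(17906)/7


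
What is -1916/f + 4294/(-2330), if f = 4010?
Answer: -1084161/467165 ≈ -2.3207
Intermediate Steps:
-1916/f + 4294/(-2330) = -1916/4010 + 4294/(-2330) = -1916*1/4010 + 4294*(-1/2330) = -958/2005 - 2147/1165 = -1084161/467165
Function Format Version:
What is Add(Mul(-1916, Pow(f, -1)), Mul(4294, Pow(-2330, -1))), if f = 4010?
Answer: Rational(-1084161, 467165) ≈ -2.3207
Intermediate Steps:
Add(Mul(-1916, Pow(f, -1)), Mul(4294, Pow(-2330, -1))) = Add(Mul(-1916, Pow(4010, -1)), Mul(4294, Pow(-2330, -1))) = Add(Mul(-1916, Rational(1, 4010)), Mul(4294, Rational(-1, 2330))) = Add(Rational(-958, 2005), Rational(-2147, 1165)) = Rational(-1084161, 467165)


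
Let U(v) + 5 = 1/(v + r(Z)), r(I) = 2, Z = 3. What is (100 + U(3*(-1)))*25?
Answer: 2350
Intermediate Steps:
U(v) = -5 + 1/(2 + v) (U(v) = -5 + 1/(v + 2) = -5 + 1/(2 + v))
(100 + U(3*(-1)))*25 = (100 + (-9 - 15*(-1))/(2 + 3*(-1)))*25 = (100 + (-9 - 5*(-3))/(2 - 3))*25 = (100 + (-9 + 15)/(-1))*25 = (100 - 1*6)*25 = (100 - 6)*25 = 94*25 = 2350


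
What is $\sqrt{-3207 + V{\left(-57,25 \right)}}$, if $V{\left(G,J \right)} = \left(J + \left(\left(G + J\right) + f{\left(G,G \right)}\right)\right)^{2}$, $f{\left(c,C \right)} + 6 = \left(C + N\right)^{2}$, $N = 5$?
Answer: $\sqrt{7238274} \approx 2690.4$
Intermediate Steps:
$f{\left(c,C \right)} = -6 + \left(5 + C\right)^{2}$ ($f{\left(c,C \right)} = -6 + \left(C + 5\right)^{2} = -6 + \left(5 + C\right)^{2}$)
$V{\left(G,J \right)} = \left(-6 + G + \left(5 + G\right)^{2} + 2 J\right)^{2}$ ($V{\left(G,J \right)} = \left(J + \left(\left(G + J\right) + \left(-6 + \left(5 + G\right)^{2}\right)\right)\right)^{2} = \left(J + \left(-6 + G + J + \left(5 + G\right)^{2}\right)\right)^{2} = \left(-6 + G + \left(5 + G\right)^{2} + 2 J\right)^{2}$)
$\sqrt{-3207 + V{\left(-57,25 \right)}} = \sqrt{-3207 + \left(-6 - 57 + \left(5 - 57\right)^{2} + 2 \cdot 25\right)^{2}} = \sqrt{-3207 + \left(-6 - 57 + \left(-52\right)^{2} + 50\right)^{2}} = \sqrt{-3207 + \left(-6 - 57 + 2704 + 50\right)^{2}} = \sqrt{-3207 + 2691^{2}} = \sqrt{-3207 + 7241481} = \sqrt{7238274}$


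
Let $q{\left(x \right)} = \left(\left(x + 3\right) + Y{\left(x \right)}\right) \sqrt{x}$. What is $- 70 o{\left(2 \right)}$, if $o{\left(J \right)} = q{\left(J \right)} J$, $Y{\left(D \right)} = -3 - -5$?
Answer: $- 980 \sqrt{2} \approx -1385.9$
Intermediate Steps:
$Y{\left(D \right)} = 2$ ($Y{\left(D \right)} = -3 + 5 = 2$)
$q{\left(x \right)} = \sqrt{x} \left(5 + x\right)$ ($q{\left(x \right)} = \left(\left(x + 3\right) + 2\right) \sqrt{x} = \left(\left(3 + x\right) + 2\right) \sqrt{x} = \left(5 + x\right) \sqrt{x} = \sqrt{x} \left(5 + x\right)$)
$o{\left(J \right)} = J^{\frac{3}{2}} \left(5 + J\right)$ ($o{\left(J \right)} = \sqrt{J} \left(5 + J\right) J = J^{\frac{3}{2}} \left(5 + J\right)$)
$- 70 o{\left(2 \right)} = - 70 \cdot 2^{\frac{3}{2}} \left(5 + 2\right) = - 70 \cdot 2 \sqrt{2} \cdot 7 = - 70 \cdot 14 \sqrt{2} = - 980 \sqrt{2}$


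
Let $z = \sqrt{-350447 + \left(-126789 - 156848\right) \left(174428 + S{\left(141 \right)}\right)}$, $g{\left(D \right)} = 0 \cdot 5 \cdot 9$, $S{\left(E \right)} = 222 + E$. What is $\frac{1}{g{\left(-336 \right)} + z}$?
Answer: $- \frac{i \sqrt{5508616146}}{16525848438} \approx - 4.4912 \cdot 10^{-6} i$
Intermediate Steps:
$g{\left(D \right)} = 0$ ($g{\left(D \right)} = 0 \cdot 9 = 0$)
$z = 3 i \sqrt{5508616146}$ ($z = \sqrt{-350447 + \left(-126789 - 156848\right) \left(174428 + \left(222 + 141\right)\right)} = \sqrt{-350447 - 283637 \left(174428 + 363\right)} = \sqrt{-350447 - 49577194867} = \sqrt{-49577545314} = 3 i \sqrt{5508616146} \approx 2.2266 \cdot 10^{5} i$)
$\frac{1}{g{\left(-336 \right)} + z} = \frac{1}{0 + 3 i \sqrt{5508616146}} = \frac{1}{3 i \sqrt{5508616146}} = - \frac{i \sqrt{5508616146}}{16525848438}$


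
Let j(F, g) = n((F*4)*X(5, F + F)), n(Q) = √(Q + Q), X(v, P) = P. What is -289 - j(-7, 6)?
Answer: -317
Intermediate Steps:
n(Q) = √2*√Q (n(Q) = √(2*Q) = √2*√Q)
j(F, g) = 4*√(F²) (j(F, g) = √2*√((F*4)*(F + F)) = √2*√((4*F)*(2*F)) = √2*√(8*F²) = √2*(2*√2*√(F²)) = 4*√(F²))
-289 - j(-7, 6) = -289 - 4*√((-7)²) = -289 - 4*√49 = -289 - 4*7 = -289 - 1*28 = -289 - 28 = -317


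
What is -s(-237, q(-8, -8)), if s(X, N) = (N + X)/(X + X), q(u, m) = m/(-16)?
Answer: -473/948 ≈ -0.49895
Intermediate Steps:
q(u, m) = -m/16 (q(u, m) = m*(-1/16) = -m/16)
s(X, N) = (N + X)/(2*X) (s(X, N) = (N + X)/((2*X)) = (N + X)*(1/(2*X)) = (N + X)/(2*X))
-s(-237, q(-8, -8)) = -(-1/16*(-8) - 237)/(2*(-237)) = -(-1)*(½ - 237)/(2*237) = -(-1)*(-473)/(2*237*2) = -1*473/948 = -473/948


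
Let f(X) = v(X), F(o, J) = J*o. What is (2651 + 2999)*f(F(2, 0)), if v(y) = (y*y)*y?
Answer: 0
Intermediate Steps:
v(y) = y**3 (v(y) = y**2*y = y**3)
f(X) = X**3
(2651 + 2999)*f(F(2, 0)) = (2651 + 2999)*(0*2)**3 = 5650*0**3 = 5650*0 = 0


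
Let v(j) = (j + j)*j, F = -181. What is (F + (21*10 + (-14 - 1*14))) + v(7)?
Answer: 99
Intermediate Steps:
v(j) = 2*j² (v(j) = (2*j)*j = 2*j²)
(F + (21*10 + (-14 - 1*14))) + v(7) = (-181 + (21*10 + (-14 - 1*14))) + 2*7² = (-181 + (210 + (-14 - 14))) + 2*49 = (-181 + (210 - 28)) + 98 = (-181 + 182) + 98 = 1 + 98 = 99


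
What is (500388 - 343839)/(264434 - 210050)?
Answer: 52183/18128 ≈ 2.8786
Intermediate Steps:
(500388 - 343839)/(264434 - 210050) = 156549/54384 = 156549*(1/54384) = 52183/18128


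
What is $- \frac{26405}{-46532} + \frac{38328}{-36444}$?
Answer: $- \frac{68431223}{141317684} \approx -0.48424$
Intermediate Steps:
$- \frac{26405}{-46532} + \frac{38328}{-36444} = \left(-26405\right) \left(- \frac{1}{46532}\right) + 38328 \left(- \frac{1}{36444}\right) = \frac{26405}{46532} - \frac{3194}{3037} = - \frac{68431223}{141317684}$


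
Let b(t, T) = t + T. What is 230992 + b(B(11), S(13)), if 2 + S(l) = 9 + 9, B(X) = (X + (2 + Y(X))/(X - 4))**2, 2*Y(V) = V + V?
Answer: 11327492/49 ≈ 2.3117e+5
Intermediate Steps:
Y(V) = V (Y(V) = (V + V)/2 = (2*V)/2 = V)
B(X) = (X + (2 + X)/(-4 + X))**2 (B(X) = (X + (2 + X)/(X - 4))**2 = (X + (2 + X)/(-4 + X))**2)
S(l) = 16 (S(l) = -2 + (9 + 9) = -2 + 18 = 16)
b(t, T) = T + t
230992 + b(B(11), S(13)) = 230992 + (16 + (2 + 11**2 - 3*11)**2/(-4 + 11)**2) = 230992 + (16 + (2 + 121 - 33)**2/7**2) = 230992 + (16 + (1/49)*90**2) = 230992 + (16 + (1/49)*8100) = 230992 + (16 + 8100/49) = 230992 + 8884/49 = 11327492/49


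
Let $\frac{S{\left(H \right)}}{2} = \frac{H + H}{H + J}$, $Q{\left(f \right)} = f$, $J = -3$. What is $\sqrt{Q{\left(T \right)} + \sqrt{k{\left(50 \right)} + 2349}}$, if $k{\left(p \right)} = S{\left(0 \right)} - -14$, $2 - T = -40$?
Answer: $\sqrt{42 + \sqrt{2363}} \approx 9.519$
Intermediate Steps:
$T = 42$ ($T = 2 - -40 = 2 + 40 = 42$)
$S{\left(H \right)} = \frac{4 H}{-3 + H}$ ($S{\left(H \right)} = 2 \frac{H + H}{H - 3} = 2 \frac{2 H}{-3 + H} = \frac{4 H}{-3 + H}$)
$k{\left(p \right)} = 14$ ($k{\left(p \right)} = 4 \cdot 0 \frac{1}{-3 + 0} - -14 = 4 \cdot 0 \frac{1}{-3} + 14 = 4 \cdot 0 \left(- \frac{1}{3}\right) + 14 = 0 + 14 = 14$)
$\sqrt{Q{\left(T \right)} + \sqrt{k{\left(50 \right)} + 2349}} = \sqrt{42 + \sqrt{14 + 2349}} = \sqrt{42 + \sqrt{2363}}$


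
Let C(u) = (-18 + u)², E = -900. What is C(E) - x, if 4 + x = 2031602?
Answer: -1188874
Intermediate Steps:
x = 2031598 (x = -4 + 2031602 = 2031598)
C(E) - x = (-18 - 900)² - 1*2031598 = (-918)² - 2031598 = 842724 - 2031598 = -1188874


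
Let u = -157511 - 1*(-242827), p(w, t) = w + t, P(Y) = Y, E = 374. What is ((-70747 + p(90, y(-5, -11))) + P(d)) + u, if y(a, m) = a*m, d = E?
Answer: 15088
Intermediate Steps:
d = 374
p(w, t) = t + w
u = 85316 (u = -157511 + 242827 = 85316)
((-70747 + p(90, y(-5, -11))) + P(d)) + u = ((-70747 + (-5*(-11) + 90)) + 374) + 85316 = ((-70747 + (55 + 90)) + 374) + 85316 = ((-70747 + 145) + 374) + 85316 = (-70602 + 374) + 85316 = -70228 + 85316 = 15088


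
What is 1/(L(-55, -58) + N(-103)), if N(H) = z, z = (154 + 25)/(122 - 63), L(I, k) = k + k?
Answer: -59/6665 ≈ -0.0088522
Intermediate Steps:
L(I, k) = 2*k
z = 179/59 ≈ 3.0339
N(H) = 179/59
1/(L(-55, -58) + N(-103)) = 1/(2*(-58) + 179/59) = 1/(-116 + 179/59) = 1/(-6665/59) = -59/6665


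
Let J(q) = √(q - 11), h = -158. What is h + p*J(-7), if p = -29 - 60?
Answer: -158 - 267*I*√2 ≈ -158.0 - 377.6*I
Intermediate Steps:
p = -89
J(q) = √(-11 + q)
h + p*J(-7) = -158 - 89*√(-11 - 7) = -158 - 267*I*√2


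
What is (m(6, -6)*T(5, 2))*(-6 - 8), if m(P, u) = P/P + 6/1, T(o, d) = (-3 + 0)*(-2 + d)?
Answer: 0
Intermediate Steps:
T(o, d) = 6 - 3*d (T(o, d) = -3*(-2 + d) = 6 - 3*d)
m(P, u) = 7 (m(P, u) = 1 + 6*1 = 1 + 6 = 7)
(m(6, -6)*T(5, 2))*(-6 - 8) = (7*(6 - 3*2))*(-6 - 8) = (7*(6 - 6))*(-14) = (7*0)*(-14) = 0*(-14) = 0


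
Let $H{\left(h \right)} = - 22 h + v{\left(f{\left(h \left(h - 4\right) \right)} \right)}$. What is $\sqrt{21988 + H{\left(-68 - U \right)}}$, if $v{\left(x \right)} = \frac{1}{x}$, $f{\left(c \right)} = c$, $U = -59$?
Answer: $\frac{\sqrt{33744919}}{39} \approx 148.95$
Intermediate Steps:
$H{\left(h \right)} = - 22 h + \frac{1}{h \left(-4 + h\right)}$ ($H{\left(h \right)} = - 22 h + \frac{1}{h \left(h - 4\right)} = - 22 h + \frac{1}{h \left(-4 + h\right)}$)
$\sqrt{21988 + H{\left(-68 - U \right)}} = \sqrt{21988 + \frac{1 + 22 \left(-68 - -59\right)^{2} \left(4 - \left(-68 - -59\right)\right)}{\left(-68 - -59\right) \left(-4 - 9\right)}} = \sqrt{21988 + \frac{1 + 22 \left(-68 + 59\right)^{2} \left(4 - \left(-68 + 59\right)\right)}{\left(-68 + 59\right) \left(-4 + \left(-68 + 59\right)\right)}} = \sqrt{21988 + \frac{1 + 22 \left(-9\right)^{2} \left(4 - -9\right)}{\left(-9\right) \left(-4 - 9\right)}} = \sqrt{21988 - \frac{1 + 22 \cdot 81 \left(4 + 9\right)}{9 \left(-13\right)}} = \sqrt{21988 - - \frac{1 + 22 \cdot 81 \cdot 13}{117}} = \sqrt{21988 - - \frac{1 + 23166}{117}} = \sqrt{21988 - \left(- \frac{1}{117}\right) 23167} = \sqrt{21988 + \frac{23167}{117}} = \sqrt{\frac{2595763}{117}} = \frac{\sqrt{33744919}}{39}$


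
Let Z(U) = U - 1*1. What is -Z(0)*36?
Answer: 36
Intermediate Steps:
Z(U) = -1 + U (Z(U) = U - 1 = -1 + U)
-Z(0)*36 = -(-1 + 0)*36 = -1*(-1)*36 = 1*36 = 36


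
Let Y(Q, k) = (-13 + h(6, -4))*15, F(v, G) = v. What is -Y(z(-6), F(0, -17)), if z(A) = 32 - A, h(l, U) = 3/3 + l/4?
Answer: 315/2 ≈ 157.50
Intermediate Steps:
h(l, U) = 1 + l/4 (h(l, U) = 3*(⅓) + l*(¼) = 1 + l/4)
Y(Q, k) = -315/2 (Y(Q, k) = (-13 + (1 + (¼)*6))*15 = (-13 + (1 + 3/2))*15 = (-13 + 5/2)*15 = -21/2*15 = -315/2)
-Y(z(-6), F(0, -17)) = -1*(-315/2) = 315/2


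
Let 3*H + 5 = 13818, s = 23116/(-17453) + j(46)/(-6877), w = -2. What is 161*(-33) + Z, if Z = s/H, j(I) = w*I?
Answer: -382973856413259/72082408411 ≈ -5313.0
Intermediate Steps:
j(I) = -2*I
s = -6841872/5218447 (s = 23116/(-17453) - 2*46/(-6877) = 23116*(-1/17453) - 92*(-1/6877) = -23116/17453 + 4/299 = -6841872/5218447 ≈ -1.3111)
H = 13813/3 (H = -5/3 + (1/3)*13818 = -5/3 + 4606 = 13813/3 ≈ 4604.3)
Z = -20525616/72082408411 (Z = -6841872/(5218447*13813/3) = -6841872/5218447*3/13813 = -20525616/72082408411 ≈ -0.00028475)
161*(-33) + Z = 161*(-33) - 20525616/72082408411 = -5313 - 20525616/72082408411 = -382973856413259/72082408411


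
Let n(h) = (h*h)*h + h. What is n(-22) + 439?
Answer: -10231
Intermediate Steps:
n(h) = h + h³ (n(h) = h²*h + h = h³ + h = h + h³)
n(-22) + 439 = (-22 + (-22)³) + 439 = (-22 - 10648) + 439 = -10670 + 439 = -10231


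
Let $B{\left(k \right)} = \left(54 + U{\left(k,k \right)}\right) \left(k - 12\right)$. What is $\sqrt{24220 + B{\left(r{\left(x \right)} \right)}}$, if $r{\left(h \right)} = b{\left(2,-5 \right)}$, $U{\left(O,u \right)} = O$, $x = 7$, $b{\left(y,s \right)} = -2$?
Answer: $2 \sqrt{5873} \approx 153.27$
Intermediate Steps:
$r{\left(h \right)} = -2$
$B{\left(k \right)} = \left(-12 + k\right) \left(54 + k\right)$ ($B{\left(k \right)} = \left(54 + k\right) \left(k - 12\right) = \left(54 + k\right) \left(-12 + k\right) = \left(-12 + k\right) \left(54 + k\right)$)
$\sqrt{24220 + B{\left(r{\left(x \right)} \right)}} = \sqrt{24220 + \left(-648 + \left(-2\right)^{2} + 42 \left(-2\right)\right)} = \sqrt{24220 - 728} = \sqrt{23492} = 2 \sqrt{5873}$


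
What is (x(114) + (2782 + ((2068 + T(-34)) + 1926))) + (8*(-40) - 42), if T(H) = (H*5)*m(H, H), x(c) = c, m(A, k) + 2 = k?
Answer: 12648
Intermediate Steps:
m(A, k) = -2 + k
T(H) = 5*H*(-2 + H) (T(H) = (H*5)*(-2 + H) = (5*H)*(-2 + H) = 5*H*(-2 + H))
(x(114) + (2782 + ((2068 + T(-34)) + 1926))) + (8*(-40) - 42) = (114 + (2782 + ((2068 + 5*(-34)*(-2 - 34)) + 1926))) + (8*(-40) - 42) = (114 + (2782 + ((2068 + 5*(-34)*(-36)) + 1926))) + (-320 - 42) = (114 + (2782 + ((2068 + 6120) + 1926))) - 362 = (114 + (2782 + (8188 + 1926))) - 362 = (114 + (2782 + 10114)) - 362 = (114 + 12896) - 362 = 13010 - 362 = 12648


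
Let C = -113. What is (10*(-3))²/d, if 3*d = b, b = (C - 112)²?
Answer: 4/75 ≈ 0.053333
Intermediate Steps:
b = 50625 (b = (-113 - 112)² = (-225)² = 50625)
d = 16875 (d = (⅓)*50625 = 16875)
(10*(-3))²/d = (10*(-3))²/16875 = (-30)²*(1/16875) = 900*(1/16875) = 4/75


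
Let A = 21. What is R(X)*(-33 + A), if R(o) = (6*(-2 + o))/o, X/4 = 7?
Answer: -468/7 ≈ -66.857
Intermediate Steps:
X = 28 (X = 4*7 = 28)
R(o) = (-12 + 6*o)/o
R(X)*(-33 + A) = (6 - 12/28)*(-33 + 21) = (6 - 12*1/28)*(-12) = (6 - 3/7)*(-12) = (39/7)*(-12) = -468/7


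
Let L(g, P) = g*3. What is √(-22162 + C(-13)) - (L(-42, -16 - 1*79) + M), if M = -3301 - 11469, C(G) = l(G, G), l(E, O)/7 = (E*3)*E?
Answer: 14896 + I*√18613 ≈ 14896.0 + 136.43*I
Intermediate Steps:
l(E, O) = 21*E² (l(E, O) = 7*((E*3)*E) = 7*((3*E)*E) = 7*(3*E²) = 21*E²)
C(G) = 21*G²
M = -14770
L(g, P) = 3*g
√(-22162 + C(-13)) - (L(-42, -16 - 1*79) + M) = √(-22162 + 21*(-13)²) - (3*(-42) - 14770) = √(-22162 + 21*169) - (-126 - 14770) = √(-22162 + 3549) - 1*(-14896) = √(-18613) + 14896 = I*√18613 + 14896 = 14896 + I*√18613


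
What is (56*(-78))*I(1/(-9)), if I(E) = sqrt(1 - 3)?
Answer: -4368*I*sqrt(2) ≈ -6177.3*I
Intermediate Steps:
I(E) = I*sqrt(2) (I(E) = sqrt(-2) = I*sqrt(2))
(56*(-78))*I(1/(-9)) = (56*(-78))*(I*sqrt(2)) = -4368*I*sqrt(2)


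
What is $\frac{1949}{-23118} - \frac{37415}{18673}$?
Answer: $- \frac{901353647}{431682414} \approx -2.088$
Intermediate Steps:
$\frac{1949}{-23118} - \frac{37415}{18673} = 1949 \left(- \frac{1}{23118}\right) - \frac{37415}{18673} = - \frac{1949}{23118} - \frac{37415}{18673} = - \frac{901353647}{431682414}$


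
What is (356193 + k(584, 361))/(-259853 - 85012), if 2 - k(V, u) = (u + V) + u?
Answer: -354889/344865 ≈ -1.0291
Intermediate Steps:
k(V, u) = 2 - V - 2*u (k(V, u) = 2 - ((u + V) + u) = 2 - ((V + u) + u) = 2 - (V + 2*u) = 2 + (-V - 2*u) = 2 - V - 2*u)
(356193 + k(584, 361))/(-259853 - 85012) = (356193 + (2 - 1*584 - 2*361))/(-259853 - 85012) = (356193 + (2 - 584 - 722))/(-344865) = (356193 - 1304)*(-1/344865) = 354889*(-1/344865) = -354889/344865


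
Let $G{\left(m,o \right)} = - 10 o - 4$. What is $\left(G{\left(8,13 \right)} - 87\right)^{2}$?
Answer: $48841$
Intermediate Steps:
$G{\left(m,o \right)} = -4 - 10 o$
$\left(G{\left(8,13 \right)} - 87\right)^{2} = \left(\left(-4 - 130\right) - 87\right)^{2} = \left(-134 - 87\right)^{2} = \left(-221\right)^{2} = 48841$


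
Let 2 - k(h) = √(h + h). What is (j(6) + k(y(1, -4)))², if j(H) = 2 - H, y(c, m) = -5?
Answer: (2 + I*√10)² ≈ -6.0 + 12.649*I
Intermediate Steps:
k(h) = 2 - √2*√h (k(h) = 2 - √(h + h) = 2 - √(2*h) = 2 - √2*√h)
(j(6) + k(y(1, -4)))² = ((2 - 1*6) + (2 - √2*√(-5)))² = ((2 - 6) + (2 - √2*I*√5))² = (-4 + (2 - I*√10))² = (-2 - I*√10)²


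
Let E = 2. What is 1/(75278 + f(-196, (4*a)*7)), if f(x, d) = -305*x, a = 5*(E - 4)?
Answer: 1/135058 ≈ 7.4042e-6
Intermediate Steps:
a = -10 (a = 5*(2 - 4) = 5*(-2) = -10)
1/(75278 + f(-196, (4*a)*7)) = 1/(75278 - 305*(-196)) = 1/(75278 + 59780) = 1/135058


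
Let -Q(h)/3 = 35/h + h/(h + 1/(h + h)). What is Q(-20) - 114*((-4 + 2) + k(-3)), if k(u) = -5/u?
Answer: 42991/1068 ≈ 40.254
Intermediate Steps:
Q(h) = -105/h - 3*h/(h + 1/(2*h)) (Q(h) = -3*(35/h + h/(h + 1/(h + h))) = -3*(35/h + h/(h + 1/(2*h))) = -105/h - 3*h/(h + 1/(2*h)))
Q(-20) - 114*((-4 + 2) + k(-3)) = (-105 - 210*(-20)² - 6*(-20)³)/(-20 + 2*(-20)³) - 114*((-4 + 2) - 5/(-3)) = (-105 - 210*400 - 6*(-8000))/(-20 + 2*(-8000)) - 114*(-2 - 5*(-⅓)) = (-105 - 84000 + 48000)/(-20 - 16000) - 114*(-2 + 5/3) = -36105/(-16020) - 114*(-1)/3 = -1/16020*(-36105) - 1*(-38) = 2407/1068 + 38 = 42991/1068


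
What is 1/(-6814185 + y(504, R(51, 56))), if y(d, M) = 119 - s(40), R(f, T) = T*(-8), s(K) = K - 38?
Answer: -1/6814068 ≈ -1.4676e-7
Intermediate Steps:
s(K) = -38 + K
R(f, T) = -8*T
y(d, M) = 117 (y(d, M) = 119 - (-38 + 40) = 119 - 1*2 = 119 - 2 = 117)
1/(-6814185 + y(504, R(51, 56))) = 1/(-6814185 + 117) = 1/(-6814068) = -1/6814068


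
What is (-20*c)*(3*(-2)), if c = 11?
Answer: 1320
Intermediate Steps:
(-20*c)*(3*(-2)) = (-20*11)*(3*(-2)) = -220*(-6) = 1320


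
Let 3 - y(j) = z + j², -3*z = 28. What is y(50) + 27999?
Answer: 76534/3 ≈ 25511.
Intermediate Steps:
z = -28/3 (z = -⅓*28 = -28/3 ≈ -9.3333)
y(j) = 37/3 - j² (y(j) = 3 - (-28/3 + j²) = 3 + (28/3 - j²) = 37/3 - j²)
y(50) + 27999 = (37/3 - 1*50²) + 27999 = (37/3 - 1*2500) + 27999 = (37/3 - 2500) + 27999 = -7463/3 + 27999 = 76534/3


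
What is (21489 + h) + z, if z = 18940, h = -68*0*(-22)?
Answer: 40429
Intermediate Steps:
h = 0 (h = 0*(-22) = 0)
(21489 + h) + z = (21489 + 0) + 18940 = 21489 + 18940 = 40429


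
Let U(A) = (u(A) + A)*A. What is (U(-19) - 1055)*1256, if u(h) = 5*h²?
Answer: -43946184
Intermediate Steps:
U(A) = A*(A + 5*A²) (U(A) = (5*A² + A)*A = (A + 5*A²)*A = A*(A + 5*A²))
(U(-19) - 1055)*1256 = ((-19)²*(1 + 5*(-19)) - 1055)*1256 = (361*(1 - 95) - 1055)*1256 = (361*(-94) - 1055)*1256 = (-33934 - 1055)*1256 = -34989*1256 = -43946184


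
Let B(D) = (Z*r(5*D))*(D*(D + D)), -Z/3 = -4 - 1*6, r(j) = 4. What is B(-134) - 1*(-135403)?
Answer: 4444843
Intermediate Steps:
Z = 30 (Z = -3*(-4 - 1*6) = -3*(-4 - 6) = -3*(-10) = 30)
B(D) = 240*D² (B(D) = (30*4)*(D*(D + D)) = 120*(D*(2*D)) = 120*(2*D²) = 240*D²)
B(-134) - 1*(-135403) = 240*(-134)² - 1*(-135403) = 240*17956 + 135403 = 4309440 + 135403 = 4444843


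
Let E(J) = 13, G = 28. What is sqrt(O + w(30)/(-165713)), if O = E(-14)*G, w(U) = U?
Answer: 17*sqrt(34587285934)/165713 ≈ 19.079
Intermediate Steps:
O = 364 (O = 13*28 = 364)
sqrt(O + w(30)/(-165713)) = sqrt(364 + 30/(-165713)) = sqrt(364 + 30*(-1/165713)) = sqrt(364 - 30/165713) = sqrt(60319502/165713) = 17*sqrt(34587285934)/165713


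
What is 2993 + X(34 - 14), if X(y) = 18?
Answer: 3011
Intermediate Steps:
2993 + X(34 - 14) = 2993 + 18 = 3011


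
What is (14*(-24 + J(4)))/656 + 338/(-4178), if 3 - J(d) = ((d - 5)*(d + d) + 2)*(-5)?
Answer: -801205/685192 ≈ -1.1693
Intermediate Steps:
J(d) = 13 + 10*d*(-5 + d) (J(d) = 3 - ((d - 5)*(d + d) + 2)*(-5) = 3 - ((-5 + d)*(2*d) + 2)*(-5) = 3 - (2*d*(-5 + d) + 2)*(-5) = 3 - (2 + 2*d*(-5 + d))*(-5) = 3 - (-10 - 10*d*(-5 + d)) = 3 + (10 + 10*d*(-5 + d)) = 13 + 10*d*(-5 + d))
(14*(-24 + J(4)))/656 + 338/(-4178) = (14*(-24 + (13 - 50*4 + 10*4**2)))/656 + 338/(-4178) = (14*(-24 + (13 - 200 + 10*16)))*(1/656) + 338*(-1/4178) = (14*(-24 + (13 - 200 + 160)))*(1/656) - 169/2089 = (14*(-24 - 27))*(1/656) - 169/2089 = (14*(-51))*(1/656) - 169/2089 = -714*1/656 - 169/2089 = -357/328 - 169/2089 = -801205/685192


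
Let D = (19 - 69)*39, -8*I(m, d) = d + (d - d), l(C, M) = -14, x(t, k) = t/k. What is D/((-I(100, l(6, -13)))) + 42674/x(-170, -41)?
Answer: 6786719/595 ≈ 11406.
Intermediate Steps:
I(m, d) = -d/8 (I(m, d) = -(d + (d - d))/8 = -(d + 0)/8 = -d/8)
D = -1950 (D = -50*39 = -1950)
D/((-I(100, l(6, -13)))) + 42674/x(-170, -41) = -1950/((-(-1)*(-14)/8)) + 42674/((-170/(-41))) = -1950/((-1*7/4)) + 42674/((-170*(-1/41))) = -1950/(-7/4) + 42674/(170/41) = -1950*(-4/7) + 42674*(41/170) = 7800/7 + 874817/85 = 6786719/595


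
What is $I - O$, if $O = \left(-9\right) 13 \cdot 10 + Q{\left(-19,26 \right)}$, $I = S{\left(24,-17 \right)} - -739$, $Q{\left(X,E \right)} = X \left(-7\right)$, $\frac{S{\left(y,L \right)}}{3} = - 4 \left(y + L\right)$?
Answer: $1692$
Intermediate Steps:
$S{\left(y,L \right)} = - 12 L - 12 y$ ($S{\left(y,L \right)} = 3 \left(- 4 \left(y + L\right)\right) = 3 \left(- 4 \left(L + y\right)\right) = 3 \left(- 4 L - 4 y\right) = - 12 L - 12 y$)
$Q{\left(X,E \right)} = - 7 X$
$I = 655$ ($I = \left(\left(-12\right) \left(-17\right) - 288\right) - -739 = \left(204 - 288\right) + 739 = -84 + 739 = 655$)
$O = -1037$ ($O = \left(-9\right) 13 \cdot 10 - -133 = \left(-117\right) 10 + 133 = -1170 + 133 = -1037$)
$I - O = 655 - -1037 = 655 + 1037 = 1692$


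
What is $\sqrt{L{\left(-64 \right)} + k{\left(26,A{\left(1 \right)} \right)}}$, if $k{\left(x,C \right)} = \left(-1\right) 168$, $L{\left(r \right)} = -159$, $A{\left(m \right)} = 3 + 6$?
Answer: $i \sqrt{327} \approx 18.083 i$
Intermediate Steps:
$A{\left(m \right)} = 9$
$k{\left(x,C \right)} = -168$
$\sqrt{L{\left(-64 \right)} + k{\left(26,A{\left(1 \right)} \right)}} = \sqrt{-159 - 168} = \sqrt{-327} = i \sqrt{327}$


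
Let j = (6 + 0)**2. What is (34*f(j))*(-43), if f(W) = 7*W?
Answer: -368424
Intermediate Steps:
j = 36 (j = 6**2 = 36)
(34*f(j))*(-43) = (34*(7*36))*(-43) = (34*252)*(-43) = 8568*(-43) = -368424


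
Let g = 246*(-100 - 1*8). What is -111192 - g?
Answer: -84624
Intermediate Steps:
g = -26568 (g = 246*(-100 - 8) = 246*(-108) = -26568)
-111192 - g = -111192 - 1*(-26568) = -111192 + 26568 = -84624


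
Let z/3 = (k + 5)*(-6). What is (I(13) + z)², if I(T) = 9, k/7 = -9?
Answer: 1108809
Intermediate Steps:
k = -63 (k = 7*(-9) = -63)
z = 1044 (z = 3*((-63 + 5)*(-6)) = 3*(-58*(-6)) = 3*348 = 1044)
(I(13) + z)² = (9 + 1044)² = 1053² = 1108809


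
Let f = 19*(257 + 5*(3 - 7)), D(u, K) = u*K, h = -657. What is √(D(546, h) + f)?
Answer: I*√354219 ≈ 595.16*I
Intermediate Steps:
D(u, K) = K*u
f = 4503 (f = 19*(257 + 5*(-4)) = 19*(257 - 20) = 19*237 = 4503)
√(D(546, h) + f) = √(-657*546 + 4503) = √(-358722 + 4503) = √(-354219) = I*√354219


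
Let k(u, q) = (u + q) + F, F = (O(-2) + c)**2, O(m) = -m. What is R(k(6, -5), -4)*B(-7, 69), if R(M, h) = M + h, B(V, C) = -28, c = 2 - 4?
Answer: 84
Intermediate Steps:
c = -2
F = 0 (F = (-1*(-2) - 2)**2 = (2 - 2)**2 = 0**2 = 0)
k(u, q) = q + u (k(u, q) = (u + q) + 0 = (q + u) + 0 = q + u)
R(k(6, -5), -4)*B(-7, 69) = ((-5 + 6) - 4)*(-28) = (1 - 4)*(-28) = -3*(-28) = 84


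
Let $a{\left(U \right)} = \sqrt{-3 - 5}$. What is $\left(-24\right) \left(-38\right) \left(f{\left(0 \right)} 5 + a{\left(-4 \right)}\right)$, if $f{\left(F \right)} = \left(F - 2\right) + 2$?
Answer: $1824 i \sqrt{2} \approx 2579.5 i$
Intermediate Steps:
$f{\left(F \right)} = F$ ($f{\left(F \right)} = \left(-2 + F\right) + 2 = F$)
$a{\left(U \right)} = 2 i \sqrt{2}$ ($a{\left(U \right)} = \sqrt{-8} = 2 i \sqrt{2}$)
$\left(-24\right) \left(-38\right) \left(f{\left(0 \right)} 5 + a{\left(-4 \right)}\right) = \left(-24\right) \left(-38\right) \left(0 \cdot 5 + 2 i \sqrt{2}\right) = 912 \left(0 + 2 i \sqrt{2}\right) = 912 \cdot 2 i \sqrt{2} = 1824 i \sqrt{2}$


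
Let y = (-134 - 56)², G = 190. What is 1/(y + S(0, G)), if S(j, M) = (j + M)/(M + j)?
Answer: 1/36101 ≈ 2.7700e-5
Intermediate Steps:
S(j, M) = 1 (S(j, M) = (M + j)/(M + j) = 1)
y = 36100 (y = (-190)² = 36100)
1/(y + S(0, G)) = 1/(36100 + 1) = 1/36101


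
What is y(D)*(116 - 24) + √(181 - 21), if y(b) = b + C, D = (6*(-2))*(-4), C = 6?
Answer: 4968 + 4*√10 ≈ 4980.6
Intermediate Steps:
D = 48 (D = -12*(-4) = 48)
y(b) = 6 + b (y(b) = b + 6 = 6 + b)
y(D)*(116 - 24) + √(181 - 21) = (6 + 48)*(116 - 24) + √(181 - 21) = 54*92 + √160 = 4968 + 4*√10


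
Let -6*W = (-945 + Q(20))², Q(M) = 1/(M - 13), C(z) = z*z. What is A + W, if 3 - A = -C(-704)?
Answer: 50983495/147 ≈ 3.4683e+5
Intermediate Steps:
C(z) = z²
Q(M) = 1/(-13 + M)
W = -21872498/147 (W = -(-945 + 1/(-13 + 20))²/6 = -(-945 + 1/7)²/6 = -(-945 + ⅐)²/6 = -(-6614/7)²/6 = -⅙*43744996/49 = -21872498/147 ≈ -1.4879e+5)
A = 495619 (A = 3 - (-1)*(-704)² = 3 - (-1)*495616 = 3 - 1*(-495616) = 3 + 495616 = 495619)
A + W = 495619 - 21872498/147 = 50983495/147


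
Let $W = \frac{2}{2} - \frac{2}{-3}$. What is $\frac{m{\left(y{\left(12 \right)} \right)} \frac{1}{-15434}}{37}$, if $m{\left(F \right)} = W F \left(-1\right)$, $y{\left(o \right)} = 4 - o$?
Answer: $- \frac{20}{856587} \approx -2.3348 \cdot 10^{-5}$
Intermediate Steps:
$W = \frac{5}{3}$ ($W = 2 \cdot \frac{1}{2} - - \frac{2}{3} = 1 + \frac{2}{3} = \frac{5}{3} \approx 1.6667$)
$m{\left(F \right)} = - \frac{5 F}{3}$ ($m{\left(F \right)} = \frac{5 F}{3} \left(-1\right) = - \frac{5 F}{3}$)
$\frac{m{\left(y{\left(12 \right)} \right)} \frac{1}{-15434}}{37} = \frac{- \frac{5 \left(4 - 12\right)}{3} \frac{1}{-15434}}{37} = - \frac{5 \left(4 - 12\right)}{3} \left(- \frac{1}{15434}\right) \frac{1}{37} = \left(- \frac{5}{3}\right) \left(-8\right) \left(- \frac{1}{15434}\right) \frac{1}{37} = \frac{40}{3} \left(- \frac{1}{15434}\right) \frac{1}{37} = \left(- \frac{20}{23151}\right) \frac{1}{37} = - \frac{20}{856587}$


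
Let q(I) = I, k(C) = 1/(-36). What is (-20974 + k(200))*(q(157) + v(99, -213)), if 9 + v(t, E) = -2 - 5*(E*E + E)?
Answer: 85184168105/18 ≈ 4.7325e+9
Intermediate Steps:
k(C) = -1/36
v(t, E) = -11 - 5*E - 5*E² (v(t, E) = -9 + (-2 - 5*(E*E + E)) = -9 + (-2 - 5*(E² + E)) = -9 + (-2 - 5*(E + E²)) = -9 + (-2 + (-5*E - 5*E²)) = -9 + (-2 - 5*E - 5*E²) = -11 - 5*E - 5*E²)
(-20974 + k(200))*(q(157) + v(99, -213)) = (-20974 - 1/36)*(157 + (-11 - 5*(-213) - 5*(-213)²)) = -755065*(157 + (-11 + 1065 - 5*45369))/36 = -755065*(157 + (-11 + 1065 - 226845))/36 = -755065*(157 - 225791)/36 = -755065/36*(-225634) = 85184168105/18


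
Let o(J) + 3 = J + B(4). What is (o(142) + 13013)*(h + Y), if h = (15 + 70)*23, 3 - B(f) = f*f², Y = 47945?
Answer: 653240900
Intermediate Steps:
B(f) = 3 - f³ (B(f) = 3 - f*f² = 3 - f³)
o(J) = -64 + J (o(J) = -3 + (J + (3 - 1*4³)) = -3 + (J + (3 - 1*64)) = -3 + (J + (3 - 64)) = -3 + (J - 61) = -3 + (-61 + J) = -64 + J)
h = 1955 (h = 85*23 = 1955)
(o(142) + 13013)*(h + Y) = ((-64 + 142) + 13013)*(1955 + 47945) = (78 + 13013)*49900 = 13091*49900 = 653240900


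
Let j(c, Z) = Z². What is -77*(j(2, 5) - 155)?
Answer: 10010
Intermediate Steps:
-77*(j(2, 5) - 155) = -77*(5² - 155) = -77*(25 - 155) = -77*(-130) = 10010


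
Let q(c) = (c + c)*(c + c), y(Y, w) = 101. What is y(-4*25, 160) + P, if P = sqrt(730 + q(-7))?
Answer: 101 + sqrt(926) ≈ 131.43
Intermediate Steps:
q(c) = 4*c**2 (q(c) = (2*c)*(2*c) = 4*c**2)
P = sqrt(926) (P = sqrt(730 + 4*(-7)**2) = sqrt(730 + 4*49) = sqrt(730 + 196) = sqrt(926) ≈ 30.430)
y(-4*25, 160) + P = 101 + sqrt(926)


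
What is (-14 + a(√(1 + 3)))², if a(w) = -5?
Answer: 361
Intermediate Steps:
(-14 + a(√(1 + 3)))² = (-14 - 5)² = (-19)² = 361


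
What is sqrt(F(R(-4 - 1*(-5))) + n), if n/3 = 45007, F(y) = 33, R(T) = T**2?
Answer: 3*sqrt(15006) ≈ 367.50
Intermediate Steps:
n = 135021 (n = 3*45007 = 135021)
sqrt(F(R(-4 - 1*(-5))) + n) = sqrt(33 + 135021) = sqrt(135054) = 3*sqrt(15006)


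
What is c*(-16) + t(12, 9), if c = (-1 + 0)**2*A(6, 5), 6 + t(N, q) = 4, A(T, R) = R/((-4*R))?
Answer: 2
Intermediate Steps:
A(T, R) = -1/4 (A(T, R) = R*(-1/(4*R)) = -1/4)
t(N, q) = -2 (t(N, q) = -6 + 4 = -2)
c = -1/4 (c = (-1 + 0)**2*(-1/4) = (-1)**2*(-1/4) = 1*(-1/4) = -1/4 ≈ -0.25000)
c*(-16) + t(12, 9) = -1/4*(-16) - 2 = 4 - 2 = 2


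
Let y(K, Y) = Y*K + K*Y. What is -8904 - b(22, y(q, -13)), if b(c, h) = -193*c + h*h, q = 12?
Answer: -102002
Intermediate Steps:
y(K, Y) = 2*K*Y (y(K, Y) = K*Y + K*Y = 2*K*Y)
b(c, h) = h² - 193*c (b(c, h) = -193*c + h² = h² - 193*c)
-8904 - b(22, y(q, -13)) = -8904 - ((2*12*(-13))² - 193*22) = -8904 - ((-312)² - 4246) = -8904 - (97344 - 4246) = -8904 - 1*93098 = -8904 - 93098 = -102002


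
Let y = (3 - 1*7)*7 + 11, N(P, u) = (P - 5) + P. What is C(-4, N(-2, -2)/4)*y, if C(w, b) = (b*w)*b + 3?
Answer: 1173/4 ≈ 293.25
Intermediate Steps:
N(P, u) = -5 + 2*P (N(P, u) = (-5 + P) + P = -5 + 2*P)
C(w, b) = 3 + w*b² (C(w, b) = w*b² + 3 = 3 + w*b²)
y = -17 (y = (3 - 7)*7 + 11 = -4*7 + 11 = -28 + 11 = -17)
C(-4, N(-2, -2)/4)*y = (3 - 4*(-5 + 2*(-2))²/16)*(-17) = (3 - 4*(-5 - 4)²/16)*(-17) = (3 - 4*(-9*¼)²)*(-17) = (3 - 4*(-9/4)²)*(-17) = (3 - 4*81/16)*(-17) = (3 - 81/4)*(-17) = -69/4*(-17) = 1173/4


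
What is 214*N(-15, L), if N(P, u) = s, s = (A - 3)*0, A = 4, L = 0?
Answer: 0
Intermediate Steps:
s = 0 (s = (4 - 3)*0 = 1*0 = 0)
N(P, u) = 0
214*N(-15, L) = 214*0 = 0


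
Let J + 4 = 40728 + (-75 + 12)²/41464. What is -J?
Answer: -1688583905/41464 ≈ -40724.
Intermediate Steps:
J = 1688583905/41464 (J = -4 + (40728 + (-75 + 12)²/41464) = -4 + (40728 + (-63)²*(1/41464)) = -4 + (40728 + 3969*(1/41464)) = -4 + (40728 + 3969/41464) = -4 + 1688749761/41464 = 1688583905/41464 ≈ 40724.)
-J = -1*1688583905/41464 = -1688583905/41464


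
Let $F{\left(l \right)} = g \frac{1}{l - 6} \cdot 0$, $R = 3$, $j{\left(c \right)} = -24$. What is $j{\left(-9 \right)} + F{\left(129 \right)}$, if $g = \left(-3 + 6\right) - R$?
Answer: $-24$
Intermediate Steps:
$g = 0$ ($g = \left(-3 + 6\right) - 3 = 3 - 3 = 0$)
$F{\left(l \right)} = 0$ ($F{\left(l \right)} = 0 \frac{1}{l - 6} \cdot 0 = 0 \frac{1}{-6 + l} 0 = 0 \cdot 0 = 0$)
$j{\left(-9 \right)} + F{\left(129 \right)} = -24 + 0 = -24$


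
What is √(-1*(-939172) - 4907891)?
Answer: I*√3968719 ≈ 1992.2*I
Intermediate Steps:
√(-1*(-939172) - 4907891) = √(939172 - 4907891) = √(-3968719) = I*√3968719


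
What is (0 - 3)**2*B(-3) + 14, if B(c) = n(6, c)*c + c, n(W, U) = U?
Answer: 68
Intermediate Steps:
B(c) = c + c**2 (B(c) = c*c + c = c**2 + c = c + c**2)
(0 - 3)**2*B(-3) + 14 = (0 - 3)**2*(-3*(1 - 3)) + 14 = (-3)**2*(-3*(-2)) + 14 = 9*6 + 14 = 54 + 14 = 68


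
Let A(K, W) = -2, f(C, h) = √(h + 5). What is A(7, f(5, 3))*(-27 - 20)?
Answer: 94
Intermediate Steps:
f(C, h) = √(5 + h)
A(7, f(5, 3))*(-27 - 20) = -2*(-27 - 20) = -2*(-47) = 94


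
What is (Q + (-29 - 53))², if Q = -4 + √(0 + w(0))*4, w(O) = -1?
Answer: 7380 - 688*I ≈ 7380.0 - 688.0*I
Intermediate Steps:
Q = -4 + 4*I (Q = -4 + √(0 - 1)*4 = -4 + √(-1)*4 = -4 + I*4 = -4 + 4*I ≈ -4.0 + 4.0*I)
(Q + (-29 - 53))² = ((-4 + 4*I) + (-29 - 53))² = ((-4 + 4*I) - 82)² = (-86 + 4*I)²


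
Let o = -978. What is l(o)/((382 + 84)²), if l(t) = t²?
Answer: 239121/54289 ≈ 4.4046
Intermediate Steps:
l(o)/((382 + 84)²) = (-978)²/((382 + 84)²) = 956484/(466²) = 956484/217156 = 956484*(1/217156) = 239121/54289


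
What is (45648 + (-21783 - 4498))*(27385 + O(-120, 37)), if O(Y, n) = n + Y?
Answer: 528757834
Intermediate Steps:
O(Y, n) = Y + n
(45648 + (-21783 - 4498))*(27385 + O(-120, 37)) = (45648 + (-21783 - 4498))*(27385 + (-120 + 37)) = (45648 - 26281)*(27385 - 83) = 19367*27302 = 528757834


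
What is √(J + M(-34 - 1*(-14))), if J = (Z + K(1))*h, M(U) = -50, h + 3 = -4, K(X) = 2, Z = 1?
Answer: I*√71 ≈ 8.4261*I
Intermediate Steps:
h = -7 (h = -3 - 4 = -7)
J = -21 (J = (1 + 2)*(-7) = 3*(-7) = -21)
√(J + M(-34 - 1*(-14))) = √(-21 - 50) = √(-71) = I*√71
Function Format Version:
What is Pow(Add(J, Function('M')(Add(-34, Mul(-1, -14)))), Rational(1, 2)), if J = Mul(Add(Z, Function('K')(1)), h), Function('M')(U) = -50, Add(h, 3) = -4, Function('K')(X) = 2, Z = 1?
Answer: Mul(I, Pow(71, Rational(1, 2))) ≈ Mul(8.4261, I)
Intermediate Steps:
h = -7 (h = Add(-3, -4) = -7)
J = -21 (J = Mul(Add(1, 2), -7) = Mul(3, -7) = -21)
Pow(Add(J, Function('M')(Add(-34, Mul(-1, -14)))), Rational(1, 2)) = Pow(Add(-21, -50), Rational(1, 2)) = Pow(-71, Rational(1, 2)) = Mul(I, Pow(71, Rational(1, 2)))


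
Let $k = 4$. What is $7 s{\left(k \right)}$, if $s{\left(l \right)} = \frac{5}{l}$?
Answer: $\frac{35}{4} \approx 8.75$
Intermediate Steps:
$7 s{\left(k \right)} = 7 \cdot \frac{5}{4} = \frac{35}{4}$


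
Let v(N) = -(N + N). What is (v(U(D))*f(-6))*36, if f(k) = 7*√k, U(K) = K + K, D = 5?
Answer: -5040*I*√6 ≈ -12345.0*I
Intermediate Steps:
U(K) = 2*K
v(N) = -2*N
(v(U(D))*f(-6))*36 = ((-4*5)*(7*√(-6)))*36 = ((-2*10)*(7*(I*√6)))*36 = -140*I*√6*36 = -5040*I*√6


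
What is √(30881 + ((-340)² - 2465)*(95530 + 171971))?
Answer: 14*√154406921 ≈ 1.7396e+5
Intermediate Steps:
√(30881 + ((-340)² - 2465)*(95530 + 171971)) = √(30881 + (115600 - 2465)*267501) = √(30881 + 113135*267501) = √(30881 + 30263725635) = √30263756516 = 14*√154406921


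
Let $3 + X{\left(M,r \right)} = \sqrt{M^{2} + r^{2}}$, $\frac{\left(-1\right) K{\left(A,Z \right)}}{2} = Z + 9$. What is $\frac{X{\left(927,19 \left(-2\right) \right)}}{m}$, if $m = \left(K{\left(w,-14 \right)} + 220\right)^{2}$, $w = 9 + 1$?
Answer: $- \frac{3}{52900} + \frac{\sqrt{860773}}{52900} \approx 0.017482$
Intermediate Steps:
$w = 10$
$K{\left(A,Z \right)} = -18 - 2 Z$ ($K{\left(A,Z \right)} = - 2 \left(Z + 9\right) = - 2 \left(9 + Z\right) = -18 - 2 Z$)
$m = 52900$ ($m = \left(\left(-18 - -28\right) + 220\right)^{2} = \left(\left(-18 + 28\right) + 220\right)^{2} = \left(10 + 220\right)^{2} = 230^{2} = 52900$)
$X{\left(M,r \right)} = -3 + \sqrt{M^{2} + r^{2}}$
$\frac{X{\left(927,19 \left(-2\right) \right)}}{m} = \frac{-3 + \sqrt{927^{2} + \left(19 \left(-2\right)\right)^{2}}}{52900} = \left(-3 + \sqrt{859329 + \left(-38\right)^{2}}\right) \frac{1}{52900} = \left(-3 + \sqrt{859329 + 1444}\right) \frac{1}{52900} = \left(-3 + \sqrt{860773}\right) \frac{1}{52900} = - \frac{3}{52900} + \frac{\sqrt{860773}}{52900}$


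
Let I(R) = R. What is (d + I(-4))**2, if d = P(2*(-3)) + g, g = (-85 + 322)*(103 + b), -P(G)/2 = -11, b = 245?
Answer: 6805260036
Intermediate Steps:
P(G) = 22 (P(G) = -2*(-11) = 22)
g = 82476 (g = (-85 + 322)*(103 + 245) = 237*348 = 82476)
d = 82498 (d = 22 + 82476 = 82498)
(d + I(-4))**2 = (82498 - 4)**2 = 82494**2 = 6805260036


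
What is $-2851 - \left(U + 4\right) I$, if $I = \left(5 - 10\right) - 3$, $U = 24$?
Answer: $-2627$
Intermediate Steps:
$I = -8$ ($I = -5 - 3 = -8$)
$-2851 - \left(U + 4\right) I = -2851 - \left(24 + 4\right) \left(-8\right) = -2851 - 28 \left(-8\right) = -2851 - -224 = -2851 + 224 = -2627$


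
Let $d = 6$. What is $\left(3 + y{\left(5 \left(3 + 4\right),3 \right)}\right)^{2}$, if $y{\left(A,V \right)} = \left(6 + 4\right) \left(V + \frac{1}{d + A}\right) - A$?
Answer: $\frac{5184}{1681} \approx 3.0839$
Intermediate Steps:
$y{\left(A,V \right)} = - A + 10 V + \frac{10}{6 + A}$ ($y{\left(A,V \right)} = \left(6 + 4\right) \left(V + \frac{1}{6 + A}\right) - A = 10 \left(V + \frac{1}{6 + A}\right) - A = \left(10 V + \frac{10}{6 + A}\right) - A = - A + 10 V + \frac{10}{6 + A}$)
$\left(3 + y{\left(5 \left(3 + 4\right),3 \right)}\right)^{2} = \left(3 + \frac{10 - \left(5 \left(3 + 4\right)\right)^{2} - 6 \cdot 5 \left(3 + 4\right) + 60 \cdot 3 + 10 \cdot 5 \left(3 + 4\right) 3}{6 + 5 \left(3 + 4\right)}\right)^{2} = \left(3 + \frac{10 - \left(5 \cdot 7\right)^{2} - 6 \cdot 5 \cdot 7 + 180 + 10 \cdot 5 \cdot 7 \cdot 3}{6 + 5 \cdot 7}\right)^{2} = \left(3 + \frac{10 - 35^{2} - 210 + 180 + 10 \cdot 35 \cdot 3}{6 + 35}\right)^{2} = \left(3 + \frac{10 - 1225 - 210 + 180 + 1050}{41}\right)^{2} = \left(3 + \frac{1}{41} \left(-195\right)\right)^{2} = \left(3 - \frac{195}{41}\right)^{2} = \left(- \frac{72}{41}\right)^{2} = \frac{5184}{1681}$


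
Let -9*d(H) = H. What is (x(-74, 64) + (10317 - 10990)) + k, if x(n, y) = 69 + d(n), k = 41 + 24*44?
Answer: 4511/9 ≈ 501.22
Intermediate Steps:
k = 1097 (k = 41 + 1056 = 1097)
d(H) = -H/9
x(n, y) = 69 - n/9
(x(-74, 64) + (10317 - 10990)) + k = ((69 - 1/9*(-74)) + (10317 - 10990)) + 1097 = ((69 + 74/9) - 673) + 1097 = (695/9 - 673) + 1097 = -5362/9 + 1097 = 4511/9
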